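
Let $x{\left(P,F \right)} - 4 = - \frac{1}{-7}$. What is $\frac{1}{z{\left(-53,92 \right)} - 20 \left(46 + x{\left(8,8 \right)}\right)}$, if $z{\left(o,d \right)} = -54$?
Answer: $- \frac{7}{7398} \approx -0.0009462$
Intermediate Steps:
$x{\left(P,F \right)} = \frac{29}{7}$ ($x{\left(P,F \right)} = 4 - \frac{1}{-7} = 4 - - \frac{1}{7} = 4 + \frac{1}{7} = \frac{29}{7}$)
$\frac{1}{z{\left(-53,92 \right)} - 20 \left(46 + x{\left(8,8 \right)}\right)} = \frac{1}{-54 - 20 \left(46 + \frac{29}{7}\right)} = \frac{1}{-54 - \frac{7020}{7}} = \frac{1}{- \frac{7398}{7}} = - \frac{7}{7398}$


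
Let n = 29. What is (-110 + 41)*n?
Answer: -2001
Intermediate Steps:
(-110 + 41)*n = (-110 + 41)*29 = -69*29 = -2001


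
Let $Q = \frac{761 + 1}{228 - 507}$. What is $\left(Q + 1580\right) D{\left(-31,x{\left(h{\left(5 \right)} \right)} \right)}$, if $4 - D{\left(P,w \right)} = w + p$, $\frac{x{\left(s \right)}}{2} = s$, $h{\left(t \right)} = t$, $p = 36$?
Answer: $- \frac{2053604}{31} \approx -66245.0$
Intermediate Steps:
$x{\left(s \right)} = 2 s$
$Q = - \frac{254}{93}$ ($Q = \frac{762}{-279} = 762 \left(- \frac{1}{279}\right) = - \frac{254}{93} \approx -2.7312$)
$D{\left(P,w \right)} = -32 - w$ ($D{\left(P,w \right)} = 4 - \left(w + 36\right) = 4 - \left(36 + w\right) = -32 - w$)
$\left(Q + 1580\right) D{\left(-31,x{\left(h{\left(5 \right)} \right)} \right)} = \left(- \frac{254}{93} + 1580\right) \left(-32 - 2 \cdot 5\right) = \frac{146686 \left(-32 - 10\right)}{93} = \frac{146686}{93} \left(-42\right) = - \frac{2053604}{31}$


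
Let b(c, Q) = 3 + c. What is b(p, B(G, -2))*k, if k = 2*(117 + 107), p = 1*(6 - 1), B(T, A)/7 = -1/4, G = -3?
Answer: 3584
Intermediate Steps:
B(T, A) = -7/4 (B(T, A) = 7*(-1/4) = -7/4)
p = 5 (p = 1*5 = 5)
k = 448 (k = 2*224 = 448)
b(p, B(G, -2))*k = (3 + 5)*448 = 8*448 = 3584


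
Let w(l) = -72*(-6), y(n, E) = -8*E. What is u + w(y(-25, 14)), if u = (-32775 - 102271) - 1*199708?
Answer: -334322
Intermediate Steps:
u = -334754 (u = -135046 - 199708 = -334754)
w(l) = 432
u + w(y(-25, 14)) = -334754 + 432 = -334322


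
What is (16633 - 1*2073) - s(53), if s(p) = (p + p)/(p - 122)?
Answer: 1004746/69 ≈ 14562.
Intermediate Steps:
s(p) = 2*p/(-122 + p) (s(p) = (2*p)/(-122 + p) = 2*p/(-122 + p))
(16633 - 1*2073) - s(53) = (16633 - 1*2073) - 2*53/(-122 + 53) = (16633 - 2073) - 2*53/(-69) = 14560 - 2*53*(-1)/69 = 14560 - 1*(-106/69) = 14560 + 106/69 = 1004746/69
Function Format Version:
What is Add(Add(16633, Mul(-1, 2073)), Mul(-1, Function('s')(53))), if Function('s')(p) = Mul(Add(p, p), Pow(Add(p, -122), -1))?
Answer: Rational(1004746, 69) ≈ 14562.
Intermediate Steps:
Function('s')(p) = Mul(2, p, Pow(Add(-122, p), -1)) (Function('s')(p) = Mul(Mul(2, p), Pow(Add(-122, p), -1)) = Mul(2, p, Pow(Add(-122, p), -1)))
Add(Add(16633, Mul(-1, 2073)), Mul(-1, Function('s')(53))) = Add(Add(16633, Mul(-1, 2073)), Mul(-1, Mul(2, 53, Pow(Add(-122, 53), -1)))) = Add(Add(16633, -2073), Mul(-1, Mul(2, 53, Pow(-69, -1)))) = Add(14560, Mul(-1, Mul(2, 53, Rational(-1, 69)))) = Add(14560, Mul(-1, Rational(-106, 69))) = Add(14560, Rational(106, 69)) = Rational(1004746, 69)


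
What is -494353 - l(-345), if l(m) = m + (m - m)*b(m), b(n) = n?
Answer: -494008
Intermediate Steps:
l(m) = m (l(m) = m + (m - m)*m = m + 0*m = m + 0 = m)
-494353 - l(-345) = -494353 - 1*(-345) = -494353 + 345 = -494008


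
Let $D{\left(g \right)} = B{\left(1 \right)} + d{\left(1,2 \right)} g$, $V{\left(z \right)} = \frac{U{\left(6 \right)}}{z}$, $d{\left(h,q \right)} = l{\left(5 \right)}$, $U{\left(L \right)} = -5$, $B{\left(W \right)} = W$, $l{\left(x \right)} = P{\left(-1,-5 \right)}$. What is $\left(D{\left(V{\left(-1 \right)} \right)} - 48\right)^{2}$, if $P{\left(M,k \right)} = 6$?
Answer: $289$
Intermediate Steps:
$l{\left(x \right)} = 6$
$d{\left(h,q \right)} = 6$
$V{\left(z \right)} = - \frac{5}{z}$
$D{\left(g \right)} = 1 + 6 g$
$\left(D{\left(V{\left(-1 \right)} \right)} - 48\right)^{2} = \left(\left(1 + 6 \left(- \frac{5}{-1}\right)\right) - 48\right)^{2} = \left(\left(1 + 6 \left(\left(-5\right) \left(-1\right)\right)\right) - 48\right)^{2} = \left(\left(1 + 6 \cdot 5\right) - 48\right)^{2} = \left(\left(1 + 30\right) - 48\right)^{2} = \left(31 - 48\right)^{2} = \left(-17\right)^{2} = 289$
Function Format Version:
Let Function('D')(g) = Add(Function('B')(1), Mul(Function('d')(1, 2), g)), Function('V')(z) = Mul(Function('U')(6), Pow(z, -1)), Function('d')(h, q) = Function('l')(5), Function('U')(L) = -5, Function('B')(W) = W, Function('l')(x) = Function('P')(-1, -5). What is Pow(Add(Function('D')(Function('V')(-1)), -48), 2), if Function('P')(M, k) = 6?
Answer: 289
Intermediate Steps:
Function('l')(x) = 6
Function('d')(h, q) = 6
Function('V')(z) = Mul(-5, Pow(z, -1))
Function('D')(g) = Add(1, Mul(6, g))
Pow(Add(Function('D')(Function('V')(-1)), -48), 2) = Pow(Add(Add(1, Mul(6, Mul(-5, Pow(-1, -1)))), -48), 2) = Pow(Add(Add(1, Mul(6, Mul(-5, -1))), -48), 2) = Pow(Add(Add(1, Mul(6, 5)), -48), 2) = Pow(Add(Add(1, 30), -48), 2) = Pow(Add(31, -48), 2) = Pow(-17, 2) = 289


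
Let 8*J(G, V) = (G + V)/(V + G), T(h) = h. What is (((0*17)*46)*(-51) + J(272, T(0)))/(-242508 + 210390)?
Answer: -1/256944 ≈ -3.8919e-6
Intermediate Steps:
J(G, V) = 1/8 (J(G, V) = ((G + V)/(V + G))/8 = ((G + V)/(G + V))/8 = (1/8)*1 = 1/8)
(((0*17)*46)*(-51) + J(272, T(0)))/(-242508 + 210390) = (((0*17)*46)*(-51) + 1/8)/(-242508 + 210390) = ((0*46)*(-51) + 1/8)/(-32118) = (0*(-51) + 1/8)*(-1/32118) = (0 + 1/8)*(-1/32118) = (1/8)*(-1/32118) = -1/256944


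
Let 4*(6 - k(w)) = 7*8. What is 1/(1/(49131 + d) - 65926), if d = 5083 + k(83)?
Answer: -54206/3573584755 ≈ -1.5169e-5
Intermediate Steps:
k(w) = -8 (k(w) = 6 - 7*8/4 = 6 - 1/4*56 = 6 - 14 = -8)
d = 5075 (d = 5083 - 8 = 5075)
1/(1/(49131 + d) - 65926) = 1/(1/(49131 + 5075) - 65926) = 1/(1/54206 - 65926) = 1/(-3573584755/54206) = -54206/3573584755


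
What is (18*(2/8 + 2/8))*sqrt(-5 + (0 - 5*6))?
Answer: 9*I*sqrt(35) ≈ 53.245*I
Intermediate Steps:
(18*(2/8 + 2/8))*sqrt(-5 + (0 - 5*6)) = (18*(2*(1/8) + 2*(1/8)))*sqrt(-5 + (0 - 30)) = (18*(1/4 + 1/4))*sqrt(-5 - 30) = (18*(1/2))*sqrt(-35) = 9*(I*sqrt(35)) = 9*I*sqrt(35)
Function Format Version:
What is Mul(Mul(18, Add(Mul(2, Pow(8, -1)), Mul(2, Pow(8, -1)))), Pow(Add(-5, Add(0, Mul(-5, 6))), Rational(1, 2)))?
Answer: Mul(9, I, Pow(35, Rational(1, 2))) ≈ Mul(53.245, I)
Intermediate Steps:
Mul(Mul(18, Add(Mul(2, Pow(8, -1)), Mul(2, Pow(8, -1)))), Pow(Add(-5, Add(0, Mul(-5, 6))), Rational(1, 2))) = Mul(Mul(18, Add(Mul(2, Rational(1, 8)), Mul(2, Rational(1, 8)))), Pow(Add(-5, Add(0, -30)), Rational(1, 2))) = Mul(Mul(18, Add(Rational(1, 4), Rational(1, 4))), Pow(Add(-5, -30), Rational(1, 2))) = Mul(Mul(18, Rational(1, 2)), Pow(-35, Rational(1, 2))) = Mul(9, Mul(I, Pow(35, Rational(1, 2)))) = Mul(9, I, Pow(35, Rational(1, 2)))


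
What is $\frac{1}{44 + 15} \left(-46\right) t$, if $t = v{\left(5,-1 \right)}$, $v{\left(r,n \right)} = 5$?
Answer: $- \frac{230}{59} \approx -3.8983$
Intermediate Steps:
$t = 5$
$\frac{1}{44 + 15} \left(-46\right) t = \frac{1}{44 + 15} \left(-46\right) 5 = \frac{1}{59} \left(-46\right) 5 = \left(- \frac{46}{59}\right) 5 = - \frac{230}{59}$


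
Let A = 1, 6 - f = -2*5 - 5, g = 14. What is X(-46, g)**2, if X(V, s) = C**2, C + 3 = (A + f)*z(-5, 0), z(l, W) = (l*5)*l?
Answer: 56942251828081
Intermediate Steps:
z(l, W) = 5*l**2 (z(l, W) = (5*l)*l = 5*l**2)
f = 21 (f = 6 - (-2*5 - 5) = 6 - (-10 - 5) = 6 - 1*(-15) = 6 + 15 = 21)
C = 2747 (C = -3 + (1 + 21)*(5*(-5)**2) = -3 + 22*(5*25) = -3 + 22*125 = -3 + 2750 = 2747)
X(V, s) = 7546009 (X(V, s) = 2747**2 = 7546009)
X(-46, g)**2 = 7546009**2 = 56942251828081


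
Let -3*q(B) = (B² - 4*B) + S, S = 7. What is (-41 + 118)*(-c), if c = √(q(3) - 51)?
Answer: -77*I*√471/3 ≈ -557.03*I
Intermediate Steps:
q(B) = -7/3 - B²/3 + 4*B/3 (q(B) = -((B² - 4*B) + 7)/3 = -(7 + B² - 4*B)/3 = -7/3 - B²/3 + 4*B/3)
c = I*√471/3 (c = √((-7/3 - ⅓*3² + (4/3)*3) - 51) = √((-7/3 - ⅓*9 + 4) - 51) = √((-7/3 - 3 + 4) - 51) = √(-4/3 - 51) = √(-157/3) = I*√471/3 ≈ 7.2342*I)
(-41 + 118)*(-c) = (-41 + 118)*(-I*√471/3) = 77*(-I*√471/3) = -77*I*√471/3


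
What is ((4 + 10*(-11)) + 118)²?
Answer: 144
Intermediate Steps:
((4 + 10*(-11)) + 118)² = ((4 - 110) + 118)² = (-106 + 118)² = 12² = 144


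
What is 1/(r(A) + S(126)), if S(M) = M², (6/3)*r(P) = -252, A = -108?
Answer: 1/15750 ≈ 6.3492e-5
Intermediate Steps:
r(P) = -126 (r(P) = (½)*(-252) = -126)
1/(r(A) + S(126)) = 1/(-126 + 126²) = 1/(-126 + 15876) = 1/15750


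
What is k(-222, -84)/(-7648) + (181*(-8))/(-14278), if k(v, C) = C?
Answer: 1534207/13649768 ≈ 0.11240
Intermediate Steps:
k(-222, -84)/(-7648) + (181*(-8))/(-14278) = -84/(-7648) + (181*(-8))/(-14278) = -84*(-1/7648) - 1448*(-1/14278) = 21/1912 + 724/7139 = 1534207/13649768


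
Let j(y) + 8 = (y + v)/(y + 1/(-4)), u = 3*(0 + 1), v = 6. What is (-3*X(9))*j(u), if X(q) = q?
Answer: 1404/11 ≈ 127.64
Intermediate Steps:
u = 3 (u = 3*1 = 3)
j(y) = -8 + (6 + y)/(-¼ + y) (j(y) = -8 + (y + 6)/(y + 1/(-4)) = -8 + (6 + y)/(y - ¼) = -8 + (6 + y)/(-¼ + y))
(-3*X(9))*j(u) = (-3*9)*(4*(8 - 7*3)/(-1 + 4*3)) = -108*(8 - 21)/(-1 + 12) = -108*(-13)/11 = -27*(-52/11) = 1404/11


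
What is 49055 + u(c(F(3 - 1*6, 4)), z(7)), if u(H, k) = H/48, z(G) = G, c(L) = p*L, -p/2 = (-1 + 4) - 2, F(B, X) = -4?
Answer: 294331/6 ≈ 49055.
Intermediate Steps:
p = -2 (p = -2*((-1 + 4) - 2) = -2*(3 - 2) = -2*1 = -2)
c(L) = -2*L
u(H, k) = H/48 (u(H, k) = H*(1/48) = H/48)
49055 + u(c(F(3 - 1*6, 4)), z(7)) = 49055 + (-2*(-4))/48 = 49055 + (1/48)*8 = 49055 + ⅙ = 294331/6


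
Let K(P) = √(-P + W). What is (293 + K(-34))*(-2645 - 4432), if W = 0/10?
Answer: -2073561 - 7077*√34 ≈ -2.1148e+6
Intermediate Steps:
W = 0 (W = 0*(⅒) = 0)
K(P) = √(-P) (K(P) = √(-P + 0) = √(-P))
(293 + K(-34))*(-2645 - 4432) = (293 + √(-1*(-34)))*(-2645 - 4432) = (293 + √34)*(-7077) = -2073561 - 7077*√34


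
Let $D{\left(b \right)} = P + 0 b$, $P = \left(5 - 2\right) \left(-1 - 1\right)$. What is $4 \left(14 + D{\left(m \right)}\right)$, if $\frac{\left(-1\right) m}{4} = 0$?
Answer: $32$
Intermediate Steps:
$m = 0$ ($m = \left(-4\right) 0 = 0$)
$P = -6$ ($P = 3 \left(-2\right) = -6$)
$D{\left(b \right)} = -6$ ($D{\left(b \right)} = -6 + 0 b = -6 + 0 = -6$)
$4 \left(14 + D{\left(m \right)}\right) = 4 \left(14 - 6\right) = 4 \cdot 8 = 32$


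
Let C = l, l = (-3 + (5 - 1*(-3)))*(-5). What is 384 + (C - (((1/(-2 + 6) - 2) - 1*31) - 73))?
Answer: 1859/4 ≈ 464.75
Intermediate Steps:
l = -25 (l = (-3 + (5 + 3))*(-5) = (-3 + 8)*(-5) = 5*(-5) = -25)
C = -25
384 + (C - (((1/(-2 + 6) - 2) - 1*31) - 73)) = 384 + (-25 - (((1/(-2 + 6) - 2) - 1*31) - 73)) = 384 + (-25 - (((1/4 - 2) - 31) - 73)) = 384 + (-25 - ((-7/4 - 31) - 73)) = 384 + (-25 - (-131/4 - 73)) = 384 + (-25 - 1*(-423/4)) = 384 + (-25 + 423/4) = 384 + 323/4 = 1859/4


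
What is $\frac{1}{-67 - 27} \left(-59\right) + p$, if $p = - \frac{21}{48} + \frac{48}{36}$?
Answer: $\frac{3437}{2256} \approx 1.5235$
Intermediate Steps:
$p = \frac{43}{48}$ ($p = \left(-21\right) \frac{1}{48} + 48 \cdot \frac{1}{36} = - \frac{7}{16} + \frac{4}{3} = \frac{43}{48} \approx 0.89583$)
$\frac{1}{-67 - 27} \left(-59\right) + p = \frac{1}{-67 - 27} \left(-59\right) + \frac{43}{48} = \frac{1}{-94} \left(-59\right) + \frac{43}{48} = \left(- \frac{1}{94}\right) \left(-59\right) + \frac{43}{48} = \frac{59}{94} + \frac{43}{48} = \frac{3437}{2256}$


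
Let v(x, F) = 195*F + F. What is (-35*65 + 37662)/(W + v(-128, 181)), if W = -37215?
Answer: -35387/1739 ≈ -20.349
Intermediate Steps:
v(x, F) = 196*F
(-35*65 + 37662)/(W + v(-128, 181)) = (-35*65 + 37662)/(-37215 + 196*181) = (-2275 + 37662)/(-37215 + 35476) = 35387/(-1739) = 35387*(-1/1739) = -35387/1739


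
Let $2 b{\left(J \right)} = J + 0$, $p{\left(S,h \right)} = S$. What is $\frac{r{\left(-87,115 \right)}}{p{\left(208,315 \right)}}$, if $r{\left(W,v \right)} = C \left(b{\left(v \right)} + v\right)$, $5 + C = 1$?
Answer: $- \frac{345}{104} \approx -3.3173$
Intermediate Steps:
$b{\left(J \right)} = \frac{J}{2}$ ($b{\left(J \right)} = \frac{J + 0}{2} = \frac{J}{2}$)
$C = -4$ ($C = -5 + 1 = -4$)
$r{\left(W,v \right)} = - 6 v$ ($r{\left(W,v \right)} = - 4 \left(\frac{v}{2} + v\right) = - 4 \frac{3 v}{2} = - 6 v$)
$\frac{r{\left(-87,115 \right)}}{p{\left(208,315 \right)}} = \frac{\left(-6\right) 115}{208} = \left(-690\right) \frac{1}{208} = - \frac{345}{104}$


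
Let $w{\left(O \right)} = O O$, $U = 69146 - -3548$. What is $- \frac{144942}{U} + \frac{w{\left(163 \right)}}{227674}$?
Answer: $- \frac{15534059011}{8275266878} \approx -1.8772$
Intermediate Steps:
$U = 72694$ ($U = 69146 + 3548 = 72694$)
$w{\left(O \right)} = O^{2}$
$- \frac{144942}{U} + \frac{w{\left(163 \right)}}{227674} = - \frac{144942}{72694} + \frac{163^{2}}{227674} = \left(-144942\right) \frac{1}{72694} + 26569 \cdot \frac{1}{227674} = - \frac{72471}{36347} + \frac{26569}{227674} = - \frac{15534059011}{8275266878}$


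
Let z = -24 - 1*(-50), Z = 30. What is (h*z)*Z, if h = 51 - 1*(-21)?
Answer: 56160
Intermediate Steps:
h = 72 (h = 51 + 21 = 72)
z = 26 (z = -24 + 50 = 26)
(h*z)*Z = (72*26)*30 = 1872*30 = 56160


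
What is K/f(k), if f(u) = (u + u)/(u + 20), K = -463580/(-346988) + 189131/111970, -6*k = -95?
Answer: 1263482330301/369096340420 ≈ 3.4232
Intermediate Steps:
k = 95/6 (k = -1/6*(-95) = 95/6 ≈ 15.833)
K = 29383310007/9713061590 (K = -463580*(-1/346988) + 189131*(1/111970) = 115895/86747 + 189131/111970 = 29383310007/9713061590 ≈ 3.0251)
f(u) = 2*u/(20 + u) (f(u) = (2*u)/(20 + u) = 2*u/(20 + u))
K/f(k) = 29383310007/(9713061590*((2*(95/6)/(20 + 95/6)))) = 29383310007/(9713061590*((2*(95/6)/(215/6)))) = 29383310007/(9713061590*((2*(95/6)*(6/215)))) = 29383310007/(9713061590*(38/43)) = (29383310007/9713061590)*(43/38) = 1263482330301/369096340420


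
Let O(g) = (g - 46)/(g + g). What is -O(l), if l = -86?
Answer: -33/43 ≈ -0.76744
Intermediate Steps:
O(g) = (-46 + g)/(2*g) (O(g) = (-46 + g)/((2*g)) = (-46 + g)*(1/(2*g)) = (-46 + g)/(2*g))
-O(l) = -(-46 - 86)/(2*(-86)) = -(-1)*(-132)/(2*86) = -1*33/43 = -33/43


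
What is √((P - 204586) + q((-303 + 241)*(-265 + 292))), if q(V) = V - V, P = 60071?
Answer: I*√144515 ≈ 380.15*I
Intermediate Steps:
q(V) = 0
√((P - 204586) + q((-303 + 241)*(-265 + 292))) = √((60071 - 204586) + 0) = √(-144515 + 0) = √(-144515) = I*√144515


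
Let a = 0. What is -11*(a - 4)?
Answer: 44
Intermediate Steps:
-11*(a - 4) = -11*(0 - 4) = -11*(-4) = 44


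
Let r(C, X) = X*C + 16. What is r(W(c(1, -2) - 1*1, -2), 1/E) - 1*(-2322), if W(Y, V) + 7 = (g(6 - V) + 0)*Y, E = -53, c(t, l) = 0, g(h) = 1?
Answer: 123922/53 ≈ 2338.2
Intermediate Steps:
W(Y, V) = -7 + Y (W(Y, V) = -7 + (1 + 0)*Y = -7 + 1*Y = -7 + Y)
r(C, X) = 16 + C*X (r(C, X) = C*X + 16 = 16 + C*X)
r(W(c(1, -2) - 1*1, -2), 1/E) - 1*(-2322) = (16 + (-7 + (0 - 1*1))/(-53)) - 1*(-2322) = (16 + (-7 + (0 - 1))*(-1/53)) + 2322 = (16 + (-7 - 1)*(-1/53)) + 2322 = (16 - 8*(-1/53)) + 2322 = (16 + 8/53) + 2322 = 856/53 + 2322 = 123922/53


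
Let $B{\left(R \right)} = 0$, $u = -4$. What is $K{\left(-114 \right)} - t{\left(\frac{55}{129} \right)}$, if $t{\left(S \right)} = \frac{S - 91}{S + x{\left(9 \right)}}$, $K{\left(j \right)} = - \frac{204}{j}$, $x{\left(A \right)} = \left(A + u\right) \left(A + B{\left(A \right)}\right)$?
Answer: $\frac{105309}{27835} \approx 3.7833$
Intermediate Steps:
$x{\left(A \right)} = A \left(-4 + A\right)$ ($x{\left(A \right)} = \left(A - 4\right) \left(A + 0\right) = \left(-4 + A\right) A = A \left(-4 + A\right)$)
$t{\left(S \right)} = \frac{-91 + S}{45 + S}$ ($t{\left(S \right)} = \frac{S - 91}{S + 9 \left(-4 + 9\right)} = \frac{-91 + S}{S + 9 \cdot 5} = \frac{-91 + S}{S + 45} = \frac{-91 + S}{45 + S}$)
$K{\left(-114 \right)} - t{\left(\frac{55}{129} \right)} = - \frac{204}{-114} - \frac{-91 + \frac{55}{129}}{45 + \frac{55}{129}} = \left(-204\right) \left(- \frac{1}{114}\right) - \frac{-91 + 55 \cdot \frac{1}{129}}{45 + 55 \cdot \frac{1}{129}} = \frac{34}{19} - \frac{-91 + \frac{55}{129}}{45 + \frac{55}{129}} = \frac{34}{19} - \frac{1}{\frac{5860}{129}} \left(- \frac{11684}{129}\right) = \frac{34}{19} - \frac{129}{5860} \left(- \frac{11684}{129}\right) = \frac{34}{19} - - \frac{2921}{1465} = \frac{34}{19} + \frac{2921}{1465} = \frac{105309}{27835}$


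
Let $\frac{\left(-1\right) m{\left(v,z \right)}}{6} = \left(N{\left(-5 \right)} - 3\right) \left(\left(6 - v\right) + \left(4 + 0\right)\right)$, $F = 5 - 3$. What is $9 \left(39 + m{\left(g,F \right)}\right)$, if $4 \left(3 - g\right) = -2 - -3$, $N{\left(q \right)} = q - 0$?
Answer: $3483$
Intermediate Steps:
$N{\left(q \right)} = q$ ($N{\left(q \right)} = q + 0 = q$)
$g = \frac{11}{4}$ ($g = 3 - \frac{-2 - -3}{4} = 3 - \frac{-2 + 3}{4} = 3 - \frac{1}{4} = \frac{11}{4} \approx 2.75$)
$F = 2$ ($F = 5 - 3 = 2$)
$m{\left(v,z \right)} = 480 - 48 v$ ($m{\left(v,z \right)} = - 6 \left(-5 - 3\right) \left(\left(6 - v\right) + \left(4 + 0\right)\right) = - 6 \left(- 8 \left(\left(6 - v\right) + 4\right)\right) = - 6 \left(- 8 \left(10 - v\right)\right) = - 6 \left(-80 + 8 v\right) = 480 - 48 v$)
$9 \left(39 + m{\left(g,F \right)}\right) = 9 \left(39 + \left(480 - 132\right)\right) = 9 \left(39 + 348\right) = 9 \cdot 387 = 3483$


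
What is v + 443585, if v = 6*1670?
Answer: 453605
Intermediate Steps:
v = 10020
v + 443585 = 10020 + 443585 = 453605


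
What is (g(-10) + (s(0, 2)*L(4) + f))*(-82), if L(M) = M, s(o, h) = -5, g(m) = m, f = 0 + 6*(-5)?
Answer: 4920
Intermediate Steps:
f = -30 (f = 0 - 30 = -30)
(g(-10) + (s(0, 2)*L(4) + f))*(-82) = (-10 + (-5*4 - 30))*(-82) = (-10 + (-20 - 30))*(-82) = (-10 - 50)*(-82) = -60*(-82) = 4920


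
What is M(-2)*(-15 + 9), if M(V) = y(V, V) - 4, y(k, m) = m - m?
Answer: 24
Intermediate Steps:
y(k, m) = 0
M(V) = -4 (M(V) = 0 - 4 = -4)
M(-2)*(-15 + 9) = -4*(-15 + 9) = -4*(-6) = 24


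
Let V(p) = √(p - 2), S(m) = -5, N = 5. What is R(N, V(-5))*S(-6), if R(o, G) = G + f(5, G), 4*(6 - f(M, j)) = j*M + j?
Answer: -30 + 5*I*√7/2 ≈ -30.0 + 6.6144*I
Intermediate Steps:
f(M, j) = 6 - j/4 - M*j/4 (f(M, j) = 6 - (j*M + j)/4 = 6 - (M*j + j)/4 = 6 - (j + M*j)/4 = 6 + (-j/4 - M*j/4) = 6 - j/4 - M*j/4)
V(p) = √(-2 + p)
R(o, G) = 6 - G/2 (R(o, G) = G + (6 - G/4 - ¼*5*G) = G + (6 - G/4 - 5*G/4) = G + (6 - 3*G/2) = 6 - G/2)
R(N, V(-5))*S(-6) = (6 - √(-2 - 5)/2)*(-5) = (6 - I*√7/2)*(-5) = -30 + 5*I*√7/2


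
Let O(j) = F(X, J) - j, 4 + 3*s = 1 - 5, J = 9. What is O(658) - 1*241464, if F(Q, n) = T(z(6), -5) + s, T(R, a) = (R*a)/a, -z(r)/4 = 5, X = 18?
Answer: -726434/3 ≈ -2.4214e+5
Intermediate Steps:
z(r) = -20 (z(r) = -4*5 = -20)
s = -8/3 (s = -4/3 + (1 - 5)/3 = -4/3 + (⅓)*(-4) = -4/3 - 4/3 = -8/3 ≈ -2.6667)
T(R, a) = R
F(Q, n) = -68/3 (F(Q, n) = -20 - 8/3 = -68/3)
O(j) = -68/3 - j
O(658) - 1*241464 = (-68/3 - 1*658) - 1*241464 = (-68/3 - 658) - 241464 = -2042/3 - 241464 = -726434/3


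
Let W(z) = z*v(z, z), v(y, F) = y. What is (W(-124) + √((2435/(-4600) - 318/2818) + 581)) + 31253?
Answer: 46629 + √243799875743190/648140 ≈ 46653.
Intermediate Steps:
W(z) = z² (W(z) = z*z = z²)
(W(-124) + √((2435/(-4600) - 318/2818) + 581)) + 31253 = ((-124)² + √((2435/(-4600) - 318/2818) + 581)) + 31253 = (15376 + √((2435*(-1/4600) - 318*1/2818) + 581)) + 31253 = (15376 + √((-487/920 - 159/1409) + 581)) + 31253 = (15376 + √(-832463/1296280 + 581)) + 31253 = (15376 + √(752306217/1296280)) + 31253 = (15376 + √243799875743190/648140) + 31253 = 46629 + √243799875743190/648140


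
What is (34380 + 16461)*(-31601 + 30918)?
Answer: -34724403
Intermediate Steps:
(34380 + 16461)*(-31601 + 30918) = 50841*(-683) = -34724403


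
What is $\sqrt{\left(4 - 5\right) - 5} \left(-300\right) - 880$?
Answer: $-880 - 300 i \sqrt{6} \approx -880.0 - 734.85 i$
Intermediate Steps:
$\sqrt{\left(4 - 5\right) - 5} \left(-300\right) - 880 = \sqrt{-1 - 5} \left(-300\right) - 880 = \sqrt{-6} \left(-300\right) - 880 = i \sqrt{6} \left(-300\right) - 880 = - 300 i \sqrt{6} - 880 = -880 - 300 i \sqrt{6}$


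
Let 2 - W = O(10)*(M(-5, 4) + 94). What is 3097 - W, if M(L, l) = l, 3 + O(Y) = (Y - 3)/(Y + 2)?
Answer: 17149/6 ≈ 2858.2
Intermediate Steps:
O(Y) = -3 + (-3 + Y)/(2 + Y) (O(Y) = -3 + (Y - 3)/(Y + 2) = -3 + (-3 + Y)/(2 + Y))
W = 1433/6 (W = 2 - (-9 - 2*10)/(2 + 10)*(4 + 94) = 2 - (-9 - 20)/12*98 = 2 - (1/12)*(-29)*98 = 2 - (-29)*98/12 = 2 - 1*(-1421/6) = 2 + 1421/6 = 1433/6 ≈ 238.83)
3097 - W = 3097 - 1*1433/6 = 3097 - 1433/6 = 17149/6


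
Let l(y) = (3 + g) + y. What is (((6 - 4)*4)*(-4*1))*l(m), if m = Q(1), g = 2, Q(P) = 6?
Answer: -352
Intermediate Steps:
m = 6
l(y) = 5 + y (l(y) = (3 + 2) + y = 5 + y)
(((6 - 4)*4)*(-4*1))*l(m) = (((6 - 4)*4)*(-4*1))*(5 + 6) = ((2*4)*(-4))*11 = (8*(-4))*11 = -32*11 = -352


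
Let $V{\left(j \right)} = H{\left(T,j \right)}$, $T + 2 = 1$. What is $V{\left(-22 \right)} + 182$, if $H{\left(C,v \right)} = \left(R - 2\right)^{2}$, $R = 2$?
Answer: $182$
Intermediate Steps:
$T = -1$ ($T = -2 + 1 = -1$)
$H{\left(C,v \right)} = 0$ ($H{\left(C,v \right)} = \left(2 - 2\right)^{2} = 0^{2} = 0$)
$V{\left(j \right)} = 0$
$V{\left(-22 \right)} + 182 = 0 + 182 = 182$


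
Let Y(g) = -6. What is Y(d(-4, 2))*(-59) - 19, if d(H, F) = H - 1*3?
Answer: 335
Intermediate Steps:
d(H, F) = -3 + H (d(H, F) = H - 3 = -3 + H)
Y(d(-4, 2))*(-59) - 19 = -6*(-59) - 19 = 354 - 19 = 335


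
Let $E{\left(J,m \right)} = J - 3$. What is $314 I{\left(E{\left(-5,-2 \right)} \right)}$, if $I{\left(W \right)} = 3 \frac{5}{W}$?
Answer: $- \frac{2355}{4} \approx -588.75$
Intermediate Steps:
$E{\left(J,m \right)} = -3 + J$
$I{\left(W \right)} = \frac{15}{W}$
$314 I{\left(E{\left(-5,-2 \right)} \right)} = 314 \frac{15}{-3 - 5} = 314 \frac{15}{-8} = 314 \cdot 15 \left(- \frac{1}{8}\right) = 314 \left(- \frac{15}{8}\right) = - \frac{2355}{4}$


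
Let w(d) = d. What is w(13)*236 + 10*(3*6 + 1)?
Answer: 3258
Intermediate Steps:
w(13)*236 + 10*(3*6 + 1) = 13*236 + 10*(3*6 + 1) = 3068 + 10*(18 + 1) = 3068 + 10*19 = 3068 + 190 = 3258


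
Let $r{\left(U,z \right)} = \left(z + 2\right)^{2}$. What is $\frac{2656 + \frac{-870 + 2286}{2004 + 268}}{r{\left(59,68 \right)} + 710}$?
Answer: $\frac{754481}{1593240} \approx 0.47355$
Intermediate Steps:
$r{\left(U,z \right)} = \left(2 + z\right)^{2}$
$\frac{2656 + \frac{-870 + 2286}{2004 + 268}}{r{\left(59,68 \right)} + 710} = \frac{2656 + \frac{-870 + 2286}{2004 + 268}}{\left(2 + 68\right)^{2} + 710} = \frac{2656 + \frac{1416}{2272}}{70^{2} + 710} = \frac{2656 + 1416 \cdot \frac{1}{2272}}{4900 + 710} = \frac{2656 + \frac{177}{284}}{5610} = \frac{754481}{284} \cdot \frac{1}{5610} = \frac{754481}{1593240}$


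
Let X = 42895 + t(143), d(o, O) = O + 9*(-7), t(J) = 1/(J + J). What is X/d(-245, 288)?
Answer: 12267971/64350 ≈ 190.64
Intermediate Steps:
t(J) = 1/(2*J)
d(o, O) = -63 + O (d(o, O) = O - 63 = -63 + O)
X = 12267971/286 (X = 42895 + (½)/143 = 42895 + (½)*(1/143) = 42895 + 1/286 = 12267971/286 ≈ 42895.)
X/d(-245, 288) = 12267971/(286*(-63 + 288)) = (12267971/286)/225 = (12267971/286)*(1/225) = 12267971/64350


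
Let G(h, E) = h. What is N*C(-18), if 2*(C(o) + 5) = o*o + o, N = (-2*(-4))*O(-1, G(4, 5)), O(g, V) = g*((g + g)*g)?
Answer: -2368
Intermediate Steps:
O(g, V) = 2*g**3 (O(g, V) = g*((2*g)*g) = g*(2*g**2) = 2*g**3)
N = -16 (N = (-2*(-4))*(2*(-1)**3) = 8*(2*(-1)) = 8*(-2) = -16)
C(o) = -5 + o/2 + o**2/2 (C(o) = -5 + (o*o + o)/2 = -5 + (o**2 + o)/2 = -5 + (o + o**2)/2 = -5 + (o/2 + o**2/2) = -5 + o/2 + o**2/2)
N*C(-18) = -16*(-5 + (1/2)*(-18) + (1/2)*(-18)**2) = -16*(-5 - 9 + (1/2)*324) = -16*(-5 - 9 + 162) = -16*148 = -2368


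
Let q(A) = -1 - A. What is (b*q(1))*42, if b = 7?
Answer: -588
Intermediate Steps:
(b*q(1))*42 = (7*(-1 - 1*1))*42 = (7*(-1 - 1))*42 = (7*(-2))*42 = -14*42 = -588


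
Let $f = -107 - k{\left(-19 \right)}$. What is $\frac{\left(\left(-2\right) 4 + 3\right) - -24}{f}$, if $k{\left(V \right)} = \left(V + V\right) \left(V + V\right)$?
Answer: $- \frac{19}{1551} \approx -0.01225$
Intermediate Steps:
$k{\left(V \right)} = 4 V^{2}$ ($k{\left(V \right)} = 2 V 2 V = 4 V^{2}$)
$f = -1551$ ($f = -107 - 4 \left(-19\right)^{2} = -107 - 4 \cdot 361 = -107 - 1444 = -1551$)
$\frac{\left(\left(-2\right) 4 + 3\right) - -24}{f} = \frac{\left(\left(-2\right) 4 + 3\right) - -24}{-1551} = \left(\left(-8 + 3\right) + 24\right) \left(- \frac{1}{1551}\right) = \left(-5 + 24\right) \left(- \frac{1}{1551}\right) = 19 \left(- \frac{1}{1551}\right) = - \frac{19}{1551}$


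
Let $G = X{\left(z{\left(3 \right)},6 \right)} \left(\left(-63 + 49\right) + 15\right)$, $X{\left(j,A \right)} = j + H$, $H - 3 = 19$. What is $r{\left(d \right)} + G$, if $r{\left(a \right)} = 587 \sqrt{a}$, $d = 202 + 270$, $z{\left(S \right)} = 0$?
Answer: $22 + 1174 \sqrt{118} \approx 12775.0$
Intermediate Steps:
$H = 22$ ($H = 3 + 19 = 22$)
$X{\left(j,A \right)} = 22 + j$ ($X{\left(j,A \right)} = j + 22 = 22 + j$)
$d = 472$
$G = 22$ ($G = \left(22 + 0\right) \left(\left(-63 + 49\right) + 15\right) = 22 \left(-14 + 15\right) = 22 \cdot 1 = 22$)
$r{\left(d \right)} + G = 587 \sqrt{472} + 22 = 587 \cdot 2 \sqrt{118} + 22 = 1174 \sqrt{118} + 22 = 22 + 1174 \sqrt{118}$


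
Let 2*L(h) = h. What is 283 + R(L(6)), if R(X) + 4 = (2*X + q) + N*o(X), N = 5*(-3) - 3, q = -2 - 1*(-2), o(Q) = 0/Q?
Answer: 285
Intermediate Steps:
L(h) = h/2
o(Q) = 0
q = 0 (q = -2 + 2 = 0)
N = -18 (N = -15 - 3 = -18)
R(X) = -4 + 2*X (R(X) = -4 + ((2*X + 0) - 18*0) = -4 + (2*X + 0) = -4 + 2*X)
283 + R(L(6)) = 283 + (-4 + 2*((½)*6)) = 283 + (-4 + 2*3) = 283 + (-4 + 6) = 283 + 2 = 285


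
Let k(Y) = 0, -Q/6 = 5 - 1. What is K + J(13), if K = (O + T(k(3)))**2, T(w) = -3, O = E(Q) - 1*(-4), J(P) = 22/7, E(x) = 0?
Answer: 29/7 ≈ 4.1429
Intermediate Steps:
Q = -24 (Q = -6*(5 - 1) = -6*4 = -24)
J(P) = 22/7 (J(P) = 22*(1/7) = 22/7)
O = 4 (O = 0 - 1*(-4) = 0 + 4 = 4)
K = 1 (K = (4 - 3)**2 = 1**2 = 1)
K + J(13) = 1 + 22/7 = 29/7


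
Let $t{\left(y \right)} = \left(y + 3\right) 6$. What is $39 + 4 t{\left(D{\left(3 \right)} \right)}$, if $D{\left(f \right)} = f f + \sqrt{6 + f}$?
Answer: $399$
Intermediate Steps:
$D{\left(f \right)} = f^{2} + \sqrt{6 + f}$
$t{\left(y \right)} = 18 + 6 y$ ($t{\left(y \right)} = \left(3 + y\right) 6 = 18 + 6 y$)
$39 + 4 t{\left(D{\left(3 \right)} \right)} = 39 + 4 \left(18 + 6 \left(3^{2} + \sqrt{6 + 3}\right)\right) = 39 + 4 \left(18 + 6 \left(9 + \sqrt{9}\right)\right) = 39 + 4 \left(18 + 6 \left(9 + 3\right)\right) = 39 + 4 \left(18 + 6 \cdot 12\right) = 39 + 4 \left(18 + 72\right) = 39 + 4 \cdot 90 = 39 + 360 = 399$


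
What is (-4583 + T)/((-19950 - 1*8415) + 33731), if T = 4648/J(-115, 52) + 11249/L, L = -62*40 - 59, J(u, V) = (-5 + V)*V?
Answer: -3556831814/4162215707 ≈ -0.85455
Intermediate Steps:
J(u, V) = V*(-5 + V)
L = -2539 (L = -2480 - 59 = -2539)
T = -3922821/1551329 (T = 4648/((52*(-5 + 52))) + 11249/(-2539) = 4648/((52*47)) + 11249*(-1/2539) = 4648/2444 - 11249/2539 = 4648*(1/2444) - 11249/2539 = 1162/611 - 11249/2539 = -3922821/1551329 ≈ -2.5287)
(-4583 + T)/((-19950 - 1*8415) + 33731) = (-4583 - 3922821/1551329)/((-19950 - 1*8415) + 33731) = -7113663628/(1551329*((-19950 - 8415) + 33731)) = -7113663628/(1551329*(-28365 + 33731)) = -7113663628/1551329/5366 = -7113663628/1551329*1/5366 = -3556831814/4162215707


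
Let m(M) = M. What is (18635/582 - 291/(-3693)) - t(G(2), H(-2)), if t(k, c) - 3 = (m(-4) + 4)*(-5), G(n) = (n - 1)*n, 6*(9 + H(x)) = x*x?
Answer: 20846813/716442 ≈ 29.098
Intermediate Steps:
H(x) = -9 + x²/6 (H(x) = -9 + (x*x)/6 = -9 + x²/6)
G(n) = n*(-1 + n) (G(n) = (-1 + n)*n = n*(-1 + n))
t(k, c) = 3 (t(k, c) = 3 + (-4 + 4)*(-5) = 3 + 0*(-5) = 3 + 0 = 3)
(18635/582 - 291/(-3693)) - t(G(2), H(-2)) = (18635/582 - 291/(-3693)) - 1*3 = (18635*(1/582) - 291*(-1/3693)) - 3 = (18635/582 + 97/1231) - 3 = 22996139/716442 - 3 = 20846813/716442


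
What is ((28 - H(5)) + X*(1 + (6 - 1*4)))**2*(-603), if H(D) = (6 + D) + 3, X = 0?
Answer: -118188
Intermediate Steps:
H(D) = 9 + D
((28 - H(5)) + X*(1 + (6 - 1*4)))**2*(-603) = ((28 - (9 + 5)) + 0*(1 + (6 - 1*4)))**2*(-603) = ((28 - 1*14) + 0*(1 + (6 - 4)))**2*(-603) = ((28 - 14) + 0*(1 + 2))**2*(-603) = (14 + 0*3)**2*(-603) = (14 + 0)**2*(-603) = 14**2*(-603) = 196*(-603) = -118188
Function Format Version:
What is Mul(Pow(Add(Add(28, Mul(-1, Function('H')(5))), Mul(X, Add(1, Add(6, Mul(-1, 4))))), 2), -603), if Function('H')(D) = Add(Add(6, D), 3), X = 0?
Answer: -118188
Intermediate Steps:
Function('H')(D) = Add(9, D)
Mul(Pow(Add(Add(28, Mul(-1, Function('H')(5))), Mul(X, Add(1, Add(6, Mul(-1, 4))))), 2), -603) = Mul(Pow(Add(Add(28, Mul(-1, Add(9, 5))), Mul(0, Add(1, Add(6, Mul(-1, 4))))), 2), -603) = Mul(Pow(Add(Add(28, Mul(-1, 14)), Mul(0, Add(1, Add(6, -4)))), 2), -603) = Mul(Pow(Add(Add(28, -14), Mul(0, Add(1, 2))), 2), -603) = Mul(Pow(Add(14, Mul(0, 3)), 2), -603) = Mul(Pow(Add(14, 0), 2), -603) = Mul(Pow(14, 2), -603) = Mul(196, -603) = -118188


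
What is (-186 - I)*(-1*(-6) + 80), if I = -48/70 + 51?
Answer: -711306/35 ≈ -20323.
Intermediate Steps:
I = 1761/35 (I = -48*1/70 + 51 = -24/35 + 51 = 1761/35 ≈ 50.314)
(-186 - I)*(-1*(-6) + 80) = (-186 - 1*1761/35)*(-1*(-6) + 80) = (-186 - 1761/35)*(6 + 80) = -8271/35*86 = -711306/35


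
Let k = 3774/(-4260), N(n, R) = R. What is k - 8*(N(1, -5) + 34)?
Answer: -165349/710 ≈ -232.89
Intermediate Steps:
k = -629/710 (k = 3774*(-1/4260) = -629/710 ≈ -0.88592)
k - 8*(N(1, -5) + 34) = -629/710 - 8*(-5 + 34) = -629/710 - 8*29 = -629/710 - 1*232 = -629/710 - 232 = -165349/710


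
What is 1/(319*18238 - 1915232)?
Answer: 1/3902690 ≈ 2.5623e-7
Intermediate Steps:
1/(319*18238 - 1915232) = 1/(5817922 - 1915232) = 1/3902690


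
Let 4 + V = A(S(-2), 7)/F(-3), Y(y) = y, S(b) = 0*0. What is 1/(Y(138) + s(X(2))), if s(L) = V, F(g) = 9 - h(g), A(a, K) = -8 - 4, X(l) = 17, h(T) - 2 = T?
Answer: 5/664 ≈ 0.0075301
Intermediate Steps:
h(T) = 2 + T
S(b) = 0
A(a, K) = -12
F(g) = 7 - g (F(g) = 9 - (2 + g) = 9 + (-2 - g) = 7 - g)
V = -26/5 (V = -4 - 12/(7 - 1*(-3)) = -4 - 12/(7 + 3) = -4 - 12/10 = -4 - 12*⅒ = -4 - 6/5 = -26/5 ≈ -5.2000)
s(L) = -26/5
1/(Y(138) + s(X(2))) = 1/(138 - 26/5) = 1/(664/5) = 5/664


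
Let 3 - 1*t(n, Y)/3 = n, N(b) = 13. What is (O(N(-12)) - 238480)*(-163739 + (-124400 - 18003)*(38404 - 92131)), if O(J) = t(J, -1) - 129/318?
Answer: -96713173873317463/53 ≈ -1.8248e+15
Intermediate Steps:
t(n, Y) = 9 - 3*n
O(J) = 911/106 - 3*J (O(J) = (9 - 3*J) - 129/318 = (9 - 3*J) - 1*43/106 = (9 - 3*J) - 43/106 = 911/106 - 3*J)
(O(N(-12)) - 238480)*(-163739 + (-124400 - 18003)*(38404 - 92131)) = ((911/106 - 3*13) - 238480)*(-163739 + (-124400 - 18003)*(38404 - 92131)) = ((911/106 - 39) - 238480)*(-163739 - 142403*(-53727)) = (-3223/106 - 238480)*(-163739 + 7650885981) = -25282103/106*7650722242 = -96713173873317463/53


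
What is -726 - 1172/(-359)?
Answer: -259462/359 ≈ -722.74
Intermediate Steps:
-726 - 1172/(-359) = -726 - 1/359*(-1172) = -726 + 1172/359 = -259462/359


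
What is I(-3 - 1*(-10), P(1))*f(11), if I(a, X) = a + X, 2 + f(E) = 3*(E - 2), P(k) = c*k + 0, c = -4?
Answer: 75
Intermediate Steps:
P(k) = -4*k (P(k) = -4*k + 0 = -4*k)
f(E) = -8 + 3*E (f(E) = -2 + 3*(E - 2) = -2 + 3*(-2 + E) = -2 + (-6 + 3*E) = -8 + 3*E)
I(a, X) = X + a
I(-3 - 1*(-10), P(1))*f(11) = (-4*1 + (-3 - 1*(-10)))*(-8 + 3*11) = (-4 + (-3 + 10))*(-8 + 33) = (-4 + 7)*25 = 3*25 = 75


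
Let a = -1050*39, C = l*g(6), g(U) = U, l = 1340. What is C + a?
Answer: -32910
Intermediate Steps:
C = 8040 (C = 1340*6 = 8040)
a = -40950
C + a = 8040 - 40950 = -32910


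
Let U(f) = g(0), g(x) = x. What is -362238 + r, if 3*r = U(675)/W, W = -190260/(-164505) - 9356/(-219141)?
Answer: -362238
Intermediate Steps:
U(f) = 0
W = 2882191696/2403319347 (W = -190260*(-1/164505) - 9356*(-1/219141) = 12684/10967 + 9356/219141 = 2882191696/2403319347 ≈ 1.1993)
r = 0 (r = (0/(2882191696/2403319347))/3 = (0*(2403319347/2882191696))/3 = (⅓)*0 = 0)
-362238 + r = -362238 + 0 = -362238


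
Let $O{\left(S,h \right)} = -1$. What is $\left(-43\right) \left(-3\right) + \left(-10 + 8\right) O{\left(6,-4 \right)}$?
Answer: $131$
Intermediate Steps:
$\left(-43\right) \left(-3\right) + \left(-10 + 8\right) O{\left(6,-4 \right)} = \left(-43\right) \left(-3\right) + \left(-10 + 8\right) \left(-1\right) = 129 - -2 = 129 + 2 = 131$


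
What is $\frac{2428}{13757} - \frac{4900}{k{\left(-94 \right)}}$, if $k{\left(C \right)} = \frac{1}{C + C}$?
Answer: $\frac{12672950828}{13757} \approx 9.212 \cdot 10^{5}$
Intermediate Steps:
$k{\left(C \right)} = \frac{1}{2 C}$
$\frac{2428}{13757} - \frac{4900}{k{\left(-94 \right)}} = \frac{2428}{13757} - \frac{4900}{\frac{1}{2} \frac{1}{-94}} = 2428 \cdot \frac{1}{13757} - \frac{4900}{\frac{1}{2} \left(- \frac{1}{94}\right)} = \frac{2428}{13757} - \frac{4900}{- \frac{1}{188}} = \frac{2428}{13757} - -921200 = \frac{2428}{13757} + 921200 = \frac{12672950828}{13757}$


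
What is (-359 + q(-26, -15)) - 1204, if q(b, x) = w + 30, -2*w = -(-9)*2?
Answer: -1542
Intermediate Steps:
w = -9 (w = -(-3)*(-3*2)/2 = -(-3)*(-6)/2 = -1/2*18 = -9)
q(b, x) = 21 (q(b, x) = -9 + 30 = 21)
(-359 + q(-26, -15)) - 1204 = (-359 + 21) - 1204 = -338 - 1204 = -1542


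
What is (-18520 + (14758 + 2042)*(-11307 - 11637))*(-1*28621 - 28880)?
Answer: 22165354377720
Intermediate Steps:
(-18520 + (14758 + 2042)*(-11307 - 11637))*(-1*28621 - 28880) = (-18520 + 16800*(-22944))*(-28621 - 28880) = (-18520 - 385459200)*(-57501) = -385477720*(-57501) = 22165354377720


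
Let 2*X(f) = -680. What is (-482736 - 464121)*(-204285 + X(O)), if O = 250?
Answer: 193750613625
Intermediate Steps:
X(f) = -340 (X(f) = (½)*(-680) = -340)
(-482736 - 464121)*(-204285 + X(O)) = (-482736 - 464121)*(-204285 - 340) = -946857*(-204625) = 193750613625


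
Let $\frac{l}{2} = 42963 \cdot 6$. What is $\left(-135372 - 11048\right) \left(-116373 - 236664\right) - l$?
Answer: $51691161984$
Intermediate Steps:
$l = 515556$ ($l = 2 \cdot 42963 \cdot 6 = 2 \cdot 257778 = 515556$)
$\left(-135372 - 11048\right) \left(-116373 - 236664\right) - l = \left(-135372 - 11048\right) \left(-116373 - 236664\right) - 515556 = \left(-146420\right) \left(-353037\right) - 515556 = 51691677540 - 515556 = 51691161984$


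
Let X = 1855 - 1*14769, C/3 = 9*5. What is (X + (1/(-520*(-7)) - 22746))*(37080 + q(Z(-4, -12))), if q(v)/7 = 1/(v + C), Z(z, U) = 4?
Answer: -669018049350673/505960 ≈ -1.3223e+9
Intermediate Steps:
C = 135 (C = 3*(9*5) = 3*45 = 135)
q(v) = 7/(135 + v) (q(v) = 7/(v + 135) = 7/(135 + v))
X = -12914 (X = 1855 - 14769 = -12914)
(X + (1/(-520*(-7)) - 22746))*(37080 + q(Z(-4, -12))) = (-12914 + (1/(-520*(-7)) - 22746))*(37080 + 7/(135 + 4)) = (-12914 + (1/3640 - 22746))*(37080 + 7/139) = (-12914 + (1/3640 - 22746))*(37080 + 7*(1/139)) = (-12914 - 82795439/3640)*(37080 + 7/139) = -129802399/3640*5154127/139 = -669018049350673/505960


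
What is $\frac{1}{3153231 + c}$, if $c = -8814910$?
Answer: $- \frac{1}{5661679} \approx -1.7663 \cdot 10^{-7}$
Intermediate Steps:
$\frac{1}{3153231 + c} = \frac{1}{3153231 - 8814910} = \frac{1}{-5661679} = - \frac{1}{5661679}$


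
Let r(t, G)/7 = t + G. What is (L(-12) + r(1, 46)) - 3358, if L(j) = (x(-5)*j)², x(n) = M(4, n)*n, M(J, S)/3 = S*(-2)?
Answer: 3236971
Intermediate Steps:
M(J, S) = -6*S (M(J, S) = 3*(S*(-2)) = 3*(-2*S) = -6*S)
x(n) = -6*n² (x(n) = (-6*n)*n = -6*n²)
r(t, G) = 7*G + 7*t (r(t, G) = 7*(t + G) = 7*(G + t) = 7*G + 7*t)
L(j) = 22500*j² (L(j) = ((-6*(-5)²)*j)² = ((-6*25)*j)² = (-150*j)² = 22500*j²)
(L(-12) + r(1, 46)) - 3358 = (22500*(-12)² + (7*46 + 7*1)) - 3358 = (22500*144 + (322 + 7)) - 3358 = (3240000 + 329) - 3358 = 3240329 - 3358 = 3236971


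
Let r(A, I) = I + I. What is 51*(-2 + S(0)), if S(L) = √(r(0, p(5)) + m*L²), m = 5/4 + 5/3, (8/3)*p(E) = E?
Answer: -102 + 51*√15/2 ≈ -3.2389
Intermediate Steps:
p(E) = 3*E/8
r(A, I) = 2*I
m = 35/12 (m = 5*(¼) + 5*(⅓) = 5/4 + 5/3 = 35/12 ≈ 2.9167)
S(L) = √(15/4 + 35*L²/12) (S(L) = √(2*((3/8)*5) + 35*L²/12) = √(2*(15/8) + 35*L²/12) = √(15/4 + 35*L²/12))
51*(-2 + S(0)) = 51*(-2 + √(135 + 105*0²)/6) = 51*(-2 + √(135 + 105*0)/6) = 51*(-2 + √(135 + 0)/6) = 51*(-2 + √135/6) = 51*(-2 + (3*√15)/6) = 51*(-2 + √15/2) = -102 + 51*√15/2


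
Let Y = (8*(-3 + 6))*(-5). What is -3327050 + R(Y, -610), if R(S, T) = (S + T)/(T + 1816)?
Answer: -2006211515/603 ≈ -3.3271e+6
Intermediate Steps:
Y = -120 (Y = (8*3)*(-5) = 24*(-5) = -120)
R(S, T) = (S + T)/(1816 + T)
-3327050 + R(Y, -610) = -3327050 + (-120 - 610)/(1816 - 610) = -3327050 - 730/1206 = -3327050 + (1/1206)*(-730) = -3327050 - 365/603 = -2006211515/603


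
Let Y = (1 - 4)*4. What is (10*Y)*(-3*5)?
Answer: 1800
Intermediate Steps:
Y = -12 (Y = -3*4 = -12)
(10*Y)*(-3*5) = (10*(-12))*(-3*5) = -120*(-15) = 1800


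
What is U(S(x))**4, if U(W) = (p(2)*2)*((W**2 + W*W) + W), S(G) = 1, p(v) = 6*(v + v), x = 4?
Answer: 429981696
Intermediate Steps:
p(v) = 12*v (p(v) = 6*(2*v) = 12*v)
U(W) = 48*W + 96*W**2 (U(W) = ((12*2)*2)*((W**2 + W*W) + W) = (24*2)*((W**2 + W**2) + W) = 48*(2*W**2 + W) = 48*(W + 2*W**2) = 48*W + 96*W**2)
U(S(x))**4 = (48*1*(1 + 2*1))**4 = (48*1*(1 + 2))**4 = (48*1*3)**4 = 144**4 = 429981696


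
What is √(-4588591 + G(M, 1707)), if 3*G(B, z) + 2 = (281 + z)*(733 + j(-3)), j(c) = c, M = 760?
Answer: I*√4104845 ≈ 2026.0*I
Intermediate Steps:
G(B, z) = 68376 + 730*z/3 (G(B, z) = -⅔ + ((281 + z)*(733 - 3))/3 = -⅔ + ((281 + z)*730)/3 = -⅔ + (205130 + 730*z)/3 = -⅔ + (205130/3 + 730*z/3) = 68376 + 730*z/3)
√(-4588591 + G(M, 1707)) = √(-4588591 + (68376 + (730/3)*1707)) = √(-4588591 + (68376 + 415370)) = √(-4588591 + 483746) = √(-4104845) = I*√4104845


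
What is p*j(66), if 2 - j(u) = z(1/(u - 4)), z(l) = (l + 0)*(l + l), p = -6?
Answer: -11529/961 ≈ -11.997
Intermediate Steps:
z(l) = 2*l² (z(l) = l*(2*l) = 2*l²)
j(u) = 2 - 2/(-4 + u)² (j(u) = 2 - 2*(1/(u - 4))² = 2 - 2*(1/(-4 + u))² = 2 - 2/(-4 + u)²)
p*j(66) = -6*(2 - 2/(-4 + 66)²) = -6*(2 - 2/62²) = -6*(2 - 2*1/3844) = -6*(2 - 1/1922) = -6*3843/1922 = -11529/961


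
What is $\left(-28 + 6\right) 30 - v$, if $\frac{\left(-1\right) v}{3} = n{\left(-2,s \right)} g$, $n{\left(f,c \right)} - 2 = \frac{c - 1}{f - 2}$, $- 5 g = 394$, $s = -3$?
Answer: $- \frac{6846}{5} \approx -1369.2$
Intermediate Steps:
$g = - \frac{394}{5}$ ($g = \left(- \frac{1}{5}\right) 394 = - \frac{394}{5} \approx -78.8$)
$n{\left(f,c \right)} = 2 + \frac{-1 + c}{-2 + f}$ ($n{\left(f,c \right)} = 2 + \frac{c - 1}{f - 2} = 2 + \frac{-1 + c}{-2 + f}$)
$v = \frac{3546}{5}$ ($v = - 3 \frac{-5 - 3 + 2 \left(-2\right)}{-2 - 2} \left(- \frac{394}{5}\right) = - 3 \frac{-5 - 3 - 4}{-4} \left(- \frac{394}{5}\right) = - 3 \left(- \frac{1}{4}\right) \left(-12\right) \left(- \frac{394}{5}\right) = - 3 \cdot 3 \left(- \frac{394}{5}\right) = \left(-3\right) \left(- \frac{1182}{5}\right) = \frac{3546}{5} \approx 709.2$)
$\left(-28 + 6\right) 30 - v = \left(-28 + 6\right) 30 - \frac{3546}{5} = \left(-22\right) 30 - \frac{3546}{5} = -660 - \frac{3546}{5} = - \frac{6846}{5}$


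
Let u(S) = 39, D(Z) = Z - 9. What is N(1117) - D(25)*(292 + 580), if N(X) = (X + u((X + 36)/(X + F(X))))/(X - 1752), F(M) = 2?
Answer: -8860676/635 ≈ -13954.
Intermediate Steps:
D(Z) = -9 + Z
N(X) = (39 + X)/(-1752 + X) (N(X) = (X + 39)/(X - 1752) = (39 + X)/(-1752 + X))
N(1117) - D(25)*(292 + 580) = (39 + 1117)/(-1752 + 1117) - (-9 + 25)*(292 + 580) = 1156/(-635) - 16*872 = -1/635*1156 - 1*13952 = -1156/635 - 13952 = -8860676/635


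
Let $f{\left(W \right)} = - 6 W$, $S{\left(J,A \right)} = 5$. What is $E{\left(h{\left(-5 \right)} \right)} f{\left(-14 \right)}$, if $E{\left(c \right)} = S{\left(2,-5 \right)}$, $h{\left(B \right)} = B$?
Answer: $420$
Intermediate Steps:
$E{\left(c \right)} = 5$
$E{\left(h{\left(-5 \right)} \right)} f{\left(-14 \right)} = 5 \left(\left(-6\right) \left(-14\right)\right) = 5 \cdot 84 = 420$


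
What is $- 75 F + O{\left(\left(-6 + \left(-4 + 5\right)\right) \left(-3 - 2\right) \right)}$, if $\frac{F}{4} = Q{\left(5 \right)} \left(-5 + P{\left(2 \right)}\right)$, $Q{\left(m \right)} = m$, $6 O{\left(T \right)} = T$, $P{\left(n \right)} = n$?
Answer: $\frac{27025}{6} \approx 4504.2$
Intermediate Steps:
$O{\left(T \right)} = \frac{T}{6}$
$F = -60$ ($F = 4 \cdot 5 \left(-5 + 2\right) = 4 \cdot 5 \left(-3\right) = 4 \left(-15\right) = -60$)
$- 75 F + O{\left(\left(-6 + \left(-4 + 5\right)\right) \left(-3 - 2\right) \right)} = \left(-75\right) \left(-60\right) + \frac{\left(-6 + \left(-4 + 5\right)\right) \left(-3 - 2\right)}{6} = 4500 + \frac{\left(-6 + 1\right) \left(-5\right)}{6} = 4500 + \frac{\left(-5\right) \left(-5\right)}{6} = 4500 + \frac{1}{6} \cdot 25 = 4500 + \frac{25}{6} = \frac{27025}{6}$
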